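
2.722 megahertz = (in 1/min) 1.633e+08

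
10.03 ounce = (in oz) 10.03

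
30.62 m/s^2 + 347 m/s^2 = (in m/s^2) 377.6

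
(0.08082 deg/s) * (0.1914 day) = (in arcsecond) 4.811e+06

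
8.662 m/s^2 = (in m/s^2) 8.662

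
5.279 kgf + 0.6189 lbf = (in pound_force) 12.26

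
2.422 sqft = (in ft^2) 2.422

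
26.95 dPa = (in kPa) 0.002695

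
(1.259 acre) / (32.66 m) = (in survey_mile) 0.09693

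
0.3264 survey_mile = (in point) 1.489e+06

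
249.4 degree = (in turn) 0.6928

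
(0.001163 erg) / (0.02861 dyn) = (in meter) 0.0004065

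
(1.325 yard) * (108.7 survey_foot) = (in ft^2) 432.1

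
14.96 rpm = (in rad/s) 1.567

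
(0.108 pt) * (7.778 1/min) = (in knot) 9.601e-06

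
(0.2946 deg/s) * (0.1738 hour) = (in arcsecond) 6.636e+05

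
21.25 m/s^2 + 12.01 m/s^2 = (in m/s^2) 33.26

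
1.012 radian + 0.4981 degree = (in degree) 58.48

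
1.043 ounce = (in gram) 29.57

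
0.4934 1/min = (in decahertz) 0.0008223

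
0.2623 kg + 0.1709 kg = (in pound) 0.955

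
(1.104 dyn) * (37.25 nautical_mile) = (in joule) 0.7616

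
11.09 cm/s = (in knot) 0.2156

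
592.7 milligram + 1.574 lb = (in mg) 7.145e+05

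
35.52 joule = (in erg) 3.552e+08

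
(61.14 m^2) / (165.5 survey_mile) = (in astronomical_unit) 1.534e-15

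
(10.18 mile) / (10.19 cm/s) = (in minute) 2680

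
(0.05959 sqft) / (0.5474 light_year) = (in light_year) 1.13e-34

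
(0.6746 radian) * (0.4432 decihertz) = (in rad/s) 0.0299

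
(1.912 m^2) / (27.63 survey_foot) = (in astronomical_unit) 1.518e-12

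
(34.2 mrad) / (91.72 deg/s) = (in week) 3.532e-08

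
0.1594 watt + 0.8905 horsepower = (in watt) 664.2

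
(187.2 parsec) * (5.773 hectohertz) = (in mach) 9.794e+18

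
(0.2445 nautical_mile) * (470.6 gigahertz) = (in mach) 6.258e+11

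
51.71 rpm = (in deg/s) 310.3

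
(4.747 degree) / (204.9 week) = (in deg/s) 3.831e-08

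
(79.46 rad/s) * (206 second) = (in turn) 2605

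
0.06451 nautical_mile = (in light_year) 1.263e-14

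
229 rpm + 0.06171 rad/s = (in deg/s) 1378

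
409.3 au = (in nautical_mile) 3.306e+10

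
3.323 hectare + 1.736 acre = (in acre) 9.947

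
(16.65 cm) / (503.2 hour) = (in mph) 2.056e-07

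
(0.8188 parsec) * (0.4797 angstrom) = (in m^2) 1.212e+06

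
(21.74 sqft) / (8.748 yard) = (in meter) 0.2525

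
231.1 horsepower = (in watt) 1.723e+05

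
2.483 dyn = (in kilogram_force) 2.532e-06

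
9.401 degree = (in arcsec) 3.384e+04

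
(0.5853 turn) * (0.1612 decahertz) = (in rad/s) 5.928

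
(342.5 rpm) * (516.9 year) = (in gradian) 3.722e+13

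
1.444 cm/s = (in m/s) 0.01444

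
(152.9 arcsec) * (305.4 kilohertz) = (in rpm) 2162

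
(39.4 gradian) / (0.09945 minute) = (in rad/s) 0.1037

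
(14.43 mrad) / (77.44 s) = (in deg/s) 0.01068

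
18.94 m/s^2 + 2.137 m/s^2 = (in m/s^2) 21.08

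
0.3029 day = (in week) 0.04327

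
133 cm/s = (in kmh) 4.788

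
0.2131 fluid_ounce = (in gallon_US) 0.001665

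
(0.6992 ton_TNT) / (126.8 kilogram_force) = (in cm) 2.353e+08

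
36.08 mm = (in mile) 2.242e-05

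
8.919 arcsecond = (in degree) 0.002478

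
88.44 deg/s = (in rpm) 14.74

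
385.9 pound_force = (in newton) 1717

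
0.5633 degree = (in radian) 0.009831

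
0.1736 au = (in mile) 1.614e+07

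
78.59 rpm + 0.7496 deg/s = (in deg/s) 472.3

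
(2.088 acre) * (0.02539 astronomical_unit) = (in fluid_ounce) 1.085e+18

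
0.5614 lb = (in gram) 254.6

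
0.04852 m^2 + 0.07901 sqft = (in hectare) 5.586e-06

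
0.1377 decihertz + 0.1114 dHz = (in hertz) 0.02491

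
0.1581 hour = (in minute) 9.486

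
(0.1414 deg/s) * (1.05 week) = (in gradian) 9.977e+04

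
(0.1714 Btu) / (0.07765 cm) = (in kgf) 2.375e+04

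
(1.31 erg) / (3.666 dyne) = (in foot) 0.01172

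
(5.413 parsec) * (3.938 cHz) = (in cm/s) 6.578e+17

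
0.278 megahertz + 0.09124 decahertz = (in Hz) 2.78e+05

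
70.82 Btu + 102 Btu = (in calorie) 4.358e+04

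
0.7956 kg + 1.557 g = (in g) 797.2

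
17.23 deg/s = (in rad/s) 0.3007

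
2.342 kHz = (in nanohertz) 2.342e+12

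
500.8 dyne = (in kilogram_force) 0.0005107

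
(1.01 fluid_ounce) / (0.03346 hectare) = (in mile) 5.547e-11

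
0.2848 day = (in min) 410.1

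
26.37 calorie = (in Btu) 0.1046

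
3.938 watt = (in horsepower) 0.005281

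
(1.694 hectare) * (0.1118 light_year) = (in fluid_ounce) 6.059e+23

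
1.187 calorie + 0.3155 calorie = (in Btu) 0.005958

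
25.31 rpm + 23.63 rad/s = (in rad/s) 26.28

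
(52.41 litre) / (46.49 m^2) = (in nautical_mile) 6.087e-07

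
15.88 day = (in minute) 2.287e+04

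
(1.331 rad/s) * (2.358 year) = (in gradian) 6.301e+09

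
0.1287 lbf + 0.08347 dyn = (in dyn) 5.725e+04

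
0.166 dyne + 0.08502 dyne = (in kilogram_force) 2.56e-07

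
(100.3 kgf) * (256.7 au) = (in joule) 3.777e+16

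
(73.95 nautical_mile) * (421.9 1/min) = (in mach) 2828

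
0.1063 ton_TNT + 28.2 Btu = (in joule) 4.448e+08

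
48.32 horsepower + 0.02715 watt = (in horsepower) 48.32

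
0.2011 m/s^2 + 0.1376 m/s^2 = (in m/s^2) 0.3387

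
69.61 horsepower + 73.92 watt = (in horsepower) 69.71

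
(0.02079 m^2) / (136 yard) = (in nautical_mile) 9.027e-08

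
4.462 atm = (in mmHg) 3391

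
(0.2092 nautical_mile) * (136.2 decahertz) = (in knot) 1.026e+06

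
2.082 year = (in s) 6.566e+07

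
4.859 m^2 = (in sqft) 52.3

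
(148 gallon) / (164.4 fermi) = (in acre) 8.421e+08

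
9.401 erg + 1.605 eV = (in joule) 9.401e-07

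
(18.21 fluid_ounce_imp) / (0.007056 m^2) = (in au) 4.902e-13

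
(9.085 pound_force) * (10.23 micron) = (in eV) 2.58e+15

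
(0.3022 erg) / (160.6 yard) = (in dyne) 2.058e-05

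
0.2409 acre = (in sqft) 1.049e+04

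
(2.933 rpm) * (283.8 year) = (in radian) 2.749e+09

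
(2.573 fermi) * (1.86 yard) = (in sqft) 4.71e-14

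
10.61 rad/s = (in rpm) 101.3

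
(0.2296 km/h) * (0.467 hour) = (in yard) 117.3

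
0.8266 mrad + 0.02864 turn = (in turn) 0.02877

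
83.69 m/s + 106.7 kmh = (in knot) 220.3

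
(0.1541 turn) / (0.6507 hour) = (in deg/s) 0.02368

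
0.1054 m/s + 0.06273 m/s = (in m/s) 0.1681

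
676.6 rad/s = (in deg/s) 3.877e+04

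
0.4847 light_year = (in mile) 2.849e+12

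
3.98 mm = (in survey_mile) 2.473e-06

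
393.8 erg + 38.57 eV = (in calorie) 9.412e-06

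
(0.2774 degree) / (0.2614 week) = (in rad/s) 3.062e-08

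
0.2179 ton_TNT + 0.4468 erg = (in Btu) 8.641e+05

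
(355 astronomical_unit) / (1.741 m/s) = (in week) 5.044e+07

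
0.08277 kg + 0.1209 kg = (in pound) 0.449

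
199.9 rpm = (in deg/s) 1199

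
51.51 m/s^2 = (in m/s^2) 51.51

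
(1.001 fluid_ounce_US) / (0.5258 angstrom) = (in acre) 139.1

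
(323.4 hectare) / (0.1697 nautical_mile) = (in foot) 3.376e+04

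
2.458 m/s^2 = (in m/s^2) 2.458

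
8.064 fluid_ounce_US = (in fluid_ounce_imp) 8.393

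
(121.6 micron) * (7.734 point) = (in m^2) 3.318e-07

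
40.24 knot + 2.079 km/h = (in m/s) 21.28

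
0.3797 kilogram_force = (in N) 3.724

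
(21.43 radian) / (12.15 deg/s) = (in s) 101.1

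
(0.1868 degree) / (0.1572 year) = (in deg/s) 3.768e-08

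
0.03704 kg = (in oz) 1.307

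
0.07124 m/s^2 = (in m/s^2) 0.07124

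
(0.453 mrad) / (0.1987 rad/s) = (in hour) 6.333e-07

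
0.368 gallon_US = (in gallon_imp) 0.3064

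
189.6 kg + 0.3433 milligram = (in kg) 189.6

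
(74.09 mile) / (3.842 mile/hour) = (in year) 0.002201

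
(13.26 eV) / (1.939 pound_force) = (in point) 6.982e-16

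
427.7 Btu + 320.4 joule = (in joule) 4.516e+05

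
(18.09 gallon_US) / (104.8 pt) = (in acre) 0.0004577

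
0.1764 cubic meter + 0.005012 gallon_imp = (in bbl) 1.11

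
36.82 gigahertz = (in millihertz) 3.682e+13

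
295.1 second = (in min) 4.918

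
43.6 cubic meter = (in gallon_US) 1.152e+04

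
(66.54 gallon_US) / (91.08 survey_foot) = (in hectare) 9.073e-07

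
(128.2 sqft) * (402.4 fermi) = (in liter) 4.793e-09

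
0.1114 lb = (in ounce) 1.782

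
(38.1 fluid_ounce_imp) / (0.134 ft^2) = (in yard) 0.0951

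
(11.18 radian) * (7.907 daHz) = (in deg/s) 5.065e+04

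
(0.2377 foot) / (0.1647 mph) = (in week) 1.627e-06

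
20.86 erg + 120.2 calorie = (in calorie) 120.2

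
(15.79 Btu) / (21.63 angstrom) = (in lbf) 1.731e+12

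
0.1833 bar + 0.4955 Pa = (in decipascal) 1.833e+05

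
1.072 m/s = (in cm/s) 107.2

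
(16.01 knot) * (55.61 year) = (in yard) 1.58e+10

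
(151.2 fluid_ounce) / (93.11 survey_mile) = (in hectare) 2.984e-12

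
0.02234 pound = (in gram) 10.13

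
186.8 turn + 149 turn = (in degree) 1.209e+05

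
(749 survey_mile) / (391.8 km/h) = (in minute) 184.6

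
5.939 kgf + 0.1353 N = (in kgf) 5.953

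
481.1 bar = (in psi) 6978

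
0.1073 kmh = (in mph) 0.06667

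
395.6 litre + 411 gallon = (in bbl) 12.27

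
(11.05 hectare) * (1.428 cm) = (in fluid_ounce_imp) 5.554e+07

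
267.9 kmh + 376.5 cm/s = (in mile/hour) 174.9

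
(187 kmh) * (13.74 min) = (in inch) 1.686e+06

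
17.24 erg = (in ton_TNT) 4.12e-16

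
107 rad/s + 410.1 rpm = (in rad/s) 149.9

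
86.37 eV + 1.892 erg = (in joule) 1.892e-07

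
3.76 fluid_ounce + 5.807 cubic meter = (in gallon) 1534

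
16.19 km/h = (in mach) 0.01321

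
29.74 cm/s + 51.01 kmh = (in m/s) 14.47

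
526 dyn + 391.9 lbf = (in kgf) 177.8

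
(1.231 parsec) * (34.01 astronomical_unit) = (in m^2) 1.933e+29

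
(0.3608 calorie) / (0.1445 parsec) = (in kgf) 3.452e-17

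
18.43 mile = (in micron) 2.966e+10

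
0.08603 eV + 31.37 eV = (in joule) 5.04e-18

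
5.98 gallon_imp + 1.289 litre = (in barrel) 0.1791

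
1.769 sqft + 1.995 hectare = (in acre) 4.93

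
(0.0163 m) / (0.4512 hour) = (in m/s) 1.003e-05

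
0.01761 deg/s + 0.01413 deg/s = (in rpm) 0.00529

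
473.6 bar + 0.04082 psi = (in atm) 467.4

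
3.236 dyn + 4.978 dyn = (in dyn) 8.214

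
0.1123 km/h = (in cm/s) 3.119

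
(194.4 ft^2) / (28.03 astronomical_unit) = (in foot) 1.413e-11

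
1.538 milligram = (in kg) 1.538e-06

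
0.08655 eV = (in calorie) 3.314e-21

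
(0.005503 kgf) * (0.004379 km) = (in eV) 1.475e+18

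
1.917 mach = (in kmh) 2350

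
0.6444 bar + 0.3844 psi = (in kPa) 67.09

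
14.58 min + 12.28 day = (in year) 0.03367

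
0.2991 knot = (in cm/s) 15.39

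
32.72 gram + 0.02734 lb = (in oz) 1.592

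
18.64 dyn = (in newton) 0.0001864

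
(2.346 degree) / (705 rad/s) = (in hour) 1.613e-08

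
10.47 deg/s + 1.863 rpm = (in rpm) 3.608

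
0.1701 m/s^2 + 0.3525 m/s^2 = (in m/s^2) 0.5226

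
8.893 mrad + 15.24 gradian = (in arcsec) 5.121e+04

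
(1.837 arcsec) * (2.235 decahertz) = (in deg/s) 0.0114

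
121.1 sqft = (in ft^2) 121.1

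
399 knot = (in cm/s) 2.053e+04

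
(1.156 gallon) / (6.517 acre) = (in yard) 1.815e-07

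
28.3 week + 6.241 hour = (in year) 0.5435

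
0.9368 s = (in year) 2.971e-08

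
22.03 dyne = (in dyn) 22.03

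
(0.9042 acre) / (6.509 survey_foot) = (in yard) 2017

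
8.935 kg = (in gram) 8935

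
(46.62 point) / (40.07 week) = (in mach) 1.993e-12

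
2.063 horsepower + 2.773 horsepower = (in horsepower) 4.836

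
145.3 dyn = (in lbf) 0.0003266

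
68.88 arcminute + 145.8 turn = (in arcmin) 3.149e+06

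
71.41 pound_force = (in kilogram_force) 32.39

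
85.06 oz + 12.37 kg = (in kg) 14.78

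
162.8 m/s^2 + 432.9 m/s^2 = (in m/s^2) 595.7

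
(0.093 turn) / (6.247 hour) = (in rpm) 0.0002481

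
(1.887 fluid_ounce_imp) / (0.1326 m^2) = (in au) 2.703e-15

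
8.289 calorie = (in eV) 2.165e+20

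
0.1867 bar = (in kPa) 18.67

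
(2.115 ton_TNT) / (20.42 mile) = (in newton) 2.693e+05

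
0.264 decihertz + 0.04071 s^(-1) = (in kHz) 6.711e-05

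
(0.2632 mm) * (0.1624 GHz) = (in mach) 125.5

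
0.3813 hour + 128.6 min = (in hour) 2.525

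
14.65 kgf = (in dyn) 1.437e+07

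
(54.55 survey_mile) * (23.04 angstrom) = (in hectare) 2.023e-08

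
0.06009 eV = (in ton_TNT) 2.301e-30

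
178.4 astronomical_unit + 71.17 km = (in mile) 1.658e+10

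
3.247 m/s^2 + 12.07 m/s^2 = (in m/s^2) 15.32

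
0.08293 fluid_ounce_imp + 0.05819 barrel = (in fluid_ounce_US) 312.9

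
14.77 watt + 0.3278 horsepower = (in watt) 259.2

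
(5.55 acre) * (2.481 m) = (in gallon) 1.472e+07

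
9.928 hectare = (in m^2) 9.928e+04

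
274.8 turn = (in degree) 9.893e+04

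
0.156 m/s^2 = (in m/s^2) 0.156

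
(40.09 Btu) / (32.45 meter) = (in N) 1303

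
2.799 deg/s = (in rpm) 0.4665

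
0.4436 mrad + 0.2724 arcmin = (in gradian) 0.03328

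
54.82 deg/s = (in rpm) 9.137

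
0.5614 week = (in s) 3.395e+05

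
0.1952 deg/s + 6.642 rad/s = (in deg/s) 380.8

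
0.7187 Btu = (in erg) 7.583e+09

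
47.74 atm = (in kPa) 4837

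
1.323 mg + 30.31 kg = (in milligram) 3.031e+07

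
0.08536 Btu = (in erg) 9.006e+08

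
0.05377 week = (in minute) 542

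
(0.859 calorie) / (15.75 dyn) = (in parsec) 7.395e-13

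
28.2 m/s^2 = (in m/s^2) 28.2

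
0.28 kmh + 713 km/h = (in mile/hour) 443.2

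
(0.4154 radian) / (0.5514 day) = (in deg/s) 0.0004996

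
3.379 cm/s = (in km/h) 0.1216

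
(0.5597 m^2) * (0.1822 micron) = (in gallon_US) 2.694e-05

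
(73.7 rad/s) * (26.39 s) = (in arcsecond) 4.012e+08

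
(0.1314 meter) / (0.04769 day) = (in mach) 9.366e-08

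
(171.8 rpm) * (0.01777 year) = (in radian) 1.008e+07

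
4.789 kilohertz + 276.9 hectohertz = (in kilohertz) 32.48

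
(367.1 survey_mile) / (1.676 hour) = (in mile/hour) 219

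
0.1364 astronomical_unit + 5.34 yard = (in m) 2.041e+10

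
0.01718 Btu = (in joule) 18.13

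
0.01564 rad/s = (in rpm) 0.1494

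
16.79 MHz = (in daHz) 1.679e+06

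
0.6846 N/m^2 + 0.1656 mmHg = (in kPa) 0.02276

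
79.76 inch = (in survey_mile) 0.001259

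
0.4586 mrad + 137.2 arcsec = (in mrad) 1.124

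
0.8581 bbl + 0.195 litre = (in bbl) 0.8593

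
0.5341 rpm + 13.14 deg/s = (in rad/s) 0.2853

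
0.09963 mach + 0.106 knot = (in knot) 66.05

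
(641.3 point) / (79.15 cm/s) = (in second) 0.2858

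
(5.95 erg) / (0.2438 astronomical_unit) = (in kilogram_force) 1.664e-18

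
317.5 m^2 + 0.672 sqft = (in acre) 0.07847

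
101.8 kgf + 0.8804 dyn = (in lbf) 224.4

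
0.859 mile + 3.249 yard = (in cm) 1.385e+05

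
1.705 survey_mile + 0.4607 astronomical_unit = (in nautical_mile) 3.721e+07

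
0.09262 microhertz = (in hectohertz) 9.262e-10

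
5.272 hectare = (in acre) 13.03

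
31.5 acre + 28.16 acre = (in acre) 59.66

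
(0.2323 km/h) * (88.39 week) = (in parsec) 1.118e-10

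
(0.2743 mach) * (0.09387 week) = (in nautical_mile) 2863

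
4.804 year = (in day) 1753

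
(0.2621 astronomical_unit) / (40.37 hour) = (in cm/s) 2.698e+07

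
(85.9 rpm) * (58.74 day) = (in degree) 2.616e+09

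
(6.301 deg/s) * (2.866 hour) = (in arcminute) 3.901e+06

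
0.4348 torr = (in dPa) 579.7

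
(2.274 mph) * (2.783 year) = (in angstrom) 8.922e+17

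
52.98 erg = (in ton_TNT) 1.266e-15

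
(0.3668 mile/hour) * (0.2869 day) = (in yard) 4445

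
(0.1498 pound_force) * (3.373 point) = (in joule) 0.0007929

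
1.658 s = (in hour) 0.0004606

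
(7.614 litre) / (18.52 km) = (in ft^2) 4.425e-06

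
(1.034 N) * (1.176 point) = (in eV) 2.677e+15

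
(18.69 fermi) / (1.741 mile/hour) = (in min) 4.002e-16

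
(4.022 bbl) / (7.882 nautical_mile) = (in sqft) 0.0004715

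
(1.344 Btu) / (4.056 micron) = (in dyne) 3.496e+13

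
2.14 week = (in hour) 359.5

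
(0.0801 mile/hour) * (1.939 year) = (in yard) 2.395e+06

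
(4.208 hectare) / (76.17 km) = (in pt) 1566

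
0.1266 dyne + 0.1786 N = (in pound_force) 0.04015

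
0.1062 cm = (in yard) 0.001161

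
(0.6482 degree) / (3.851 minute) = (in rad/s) 4.896e-05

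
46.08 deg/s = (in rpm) 7.68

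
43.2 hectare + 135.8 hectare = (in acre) 442.3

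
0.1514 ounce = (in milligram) 4292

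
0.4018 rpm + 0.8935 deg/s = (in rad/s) 0.05767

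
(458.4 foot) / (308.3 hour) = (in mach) 3.697e-07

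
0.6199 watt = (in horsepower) 0.0008313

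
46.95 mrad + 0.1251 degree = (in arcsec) 1.013e+04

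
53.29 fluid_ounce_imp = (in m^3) 0.001514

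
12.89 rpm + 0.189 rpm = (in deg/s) 78.47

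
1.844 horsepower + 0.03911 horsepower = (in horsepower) 1.883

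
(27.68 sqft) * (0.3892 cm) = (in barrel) 0.06295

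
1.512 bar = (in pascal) 1.512e+05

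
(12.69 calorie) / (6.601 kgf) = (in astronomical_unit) 5.483e-12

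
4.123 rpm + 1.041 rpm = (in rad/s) 0.5408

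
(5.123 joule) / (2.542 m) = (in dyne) 2.015e+05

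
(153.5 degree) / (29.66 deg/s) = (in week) 8.557e-06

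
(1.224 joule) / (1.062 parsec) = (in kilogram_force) 3.809e-18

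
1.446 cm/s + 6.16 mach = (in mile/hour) 4692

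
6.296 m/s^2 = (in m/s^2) 6.296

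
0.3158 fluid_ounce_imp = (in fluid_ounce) 0.3034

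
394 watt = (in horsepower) 0.5284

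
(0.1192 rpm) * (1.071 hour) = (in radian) 48.13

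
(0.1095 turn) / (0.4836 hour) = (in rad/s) 0.0003952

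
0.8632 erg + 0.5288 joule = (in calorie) 0.1264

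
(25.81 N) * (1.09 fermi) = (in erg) 2.813e-07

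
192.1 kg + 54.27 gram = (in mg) 1.922e+08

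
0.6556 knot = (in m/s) 0.3373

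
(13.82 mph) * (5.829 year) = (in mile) 7.057e+05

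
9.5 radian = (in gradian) 604.8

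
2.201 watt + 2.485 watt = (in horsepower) 0.006284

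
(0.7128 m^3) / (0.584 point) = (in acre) 0.8549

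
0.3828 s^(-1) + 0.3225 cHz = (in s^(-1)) 0.386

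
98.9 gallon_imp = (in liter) 449.6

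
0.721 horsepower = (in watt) 537.6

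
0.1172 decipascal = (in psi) 1.7e-06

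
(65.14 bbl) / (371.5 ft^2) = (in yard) 0.3282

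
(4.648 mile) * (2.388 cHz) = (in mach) 0.5246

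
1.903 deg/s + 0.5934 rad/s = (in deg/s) 35.9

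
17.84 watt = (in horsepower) 0.02392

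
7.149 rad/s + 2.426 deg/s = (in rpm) 68.67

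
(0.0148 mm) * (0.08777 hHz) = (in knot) 0.0002525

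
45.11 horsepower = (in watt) 3.364e+04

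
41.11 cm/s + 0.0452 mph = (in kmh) 1.553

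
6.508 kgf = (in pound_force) 14.35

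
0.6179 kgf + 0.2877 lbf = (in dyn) 7.339e+05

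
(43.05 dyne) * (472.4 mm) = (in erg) 2034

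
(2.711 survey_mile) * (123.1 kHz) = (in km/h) 1.933e+09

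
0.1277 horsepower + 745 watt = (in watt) 840.2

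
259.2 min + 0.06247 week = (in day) 0.6173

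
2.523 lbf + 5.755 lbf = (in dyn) 3.682e+06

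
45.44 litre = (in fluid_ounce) 1537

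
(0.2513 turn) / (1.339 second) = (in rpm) 11.26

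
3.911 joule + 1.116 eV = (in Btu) 0.003707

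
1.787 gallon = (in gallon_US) 1.787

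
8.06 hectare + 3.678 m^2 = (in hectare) 8.06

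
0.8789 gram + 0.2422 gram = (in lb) 0.002472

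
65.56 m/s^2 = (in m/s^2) 65.56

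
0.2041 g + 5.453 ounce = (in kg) 0.1548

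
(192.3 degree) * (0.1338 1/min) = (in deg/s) 0.4288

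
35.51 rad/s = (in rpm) 339.1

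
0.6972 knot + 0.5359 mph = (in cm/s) 59.82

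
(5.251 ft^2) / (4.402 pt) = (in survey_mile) 0.1952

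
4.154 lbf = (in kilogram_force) 1.884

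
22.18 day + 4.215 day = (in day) 26.39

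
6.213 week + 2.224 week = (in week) 8.437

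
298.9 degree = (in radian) 5.217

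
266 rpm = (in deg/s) 1596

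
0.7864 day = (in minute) 1132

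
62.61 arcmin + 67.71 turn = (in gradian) 2.709e+04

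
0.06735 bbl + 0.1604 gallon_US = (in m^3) 0.01131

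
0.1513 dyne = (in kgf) 1.543e-07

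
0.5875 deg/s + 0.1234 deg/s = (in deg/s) 0.7109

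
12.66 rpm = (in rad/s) 1.326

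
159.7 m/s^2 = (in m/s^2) 159.7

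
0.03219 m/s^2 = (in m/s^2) 0.03219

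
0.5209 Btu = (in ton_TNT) 1.314e-07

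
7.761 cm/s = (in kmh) 0.2794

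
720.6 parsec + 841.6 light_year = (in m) 3.02e+19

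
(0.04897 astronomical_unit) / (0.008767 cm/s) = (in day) 9.671e+08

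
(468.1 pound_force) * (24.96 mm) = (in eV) 3.244e+20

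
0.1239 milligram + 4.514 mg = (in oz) 0.0001636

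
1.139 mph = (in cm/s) 50.92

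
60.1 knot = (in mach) 0.0908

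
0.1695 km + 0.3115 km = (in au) 3.215e-09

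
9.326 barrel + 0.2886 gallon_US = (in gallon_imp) 326.4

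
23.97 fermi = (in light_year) 2.534e-30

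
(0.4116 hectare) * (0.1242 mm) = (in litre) 511.2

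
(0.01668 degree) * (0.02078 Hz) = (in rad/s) 6.049e-06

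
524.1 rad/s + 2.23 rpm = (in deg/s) 3.004e+04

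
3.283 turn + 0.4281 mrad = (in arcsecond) 4.255e+06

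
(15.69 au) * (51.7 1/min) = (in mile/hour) 4.524e+12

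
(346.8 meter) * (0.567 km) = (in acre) 48.59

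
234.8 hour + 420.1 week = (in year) 8.084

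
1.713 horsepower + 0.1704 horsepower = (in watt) 1404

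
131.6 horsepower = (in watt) 9.813e+04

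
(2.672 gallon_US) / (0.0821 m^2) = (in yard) 0.1347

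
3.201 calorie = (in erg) 1.339e+08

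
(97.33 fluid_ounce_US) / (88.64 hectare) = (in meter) 3.247e-09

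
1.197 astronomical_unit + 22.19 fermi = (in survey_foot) 5.875e+11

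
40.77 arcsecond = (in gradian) 0.01258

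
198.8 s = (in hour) 0.05522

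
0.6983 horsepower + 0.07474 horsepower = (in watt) 576.5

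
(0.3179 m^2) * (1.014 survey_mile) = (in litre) 5.188e+05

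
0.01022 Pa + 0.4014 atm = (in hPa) 406.7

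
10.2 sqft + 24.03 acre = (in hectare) 9.725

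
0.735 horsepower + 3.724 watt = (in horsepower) 0.74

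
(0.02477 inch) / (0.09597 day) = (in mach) 2.228e-10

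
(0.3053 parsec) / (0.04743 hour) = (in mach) 1.62e+11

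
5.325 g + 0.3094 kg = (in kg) 0.3147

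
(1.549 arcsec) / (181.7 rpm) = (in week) 6.526e-13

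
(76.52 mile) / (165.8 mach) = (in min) 0.03636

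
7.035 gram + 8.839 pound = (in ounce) 141.7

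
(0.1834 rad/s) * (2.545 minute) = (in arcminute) 9.627e+04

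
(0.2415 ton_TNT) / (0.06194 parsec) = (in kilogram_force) 5.391e-08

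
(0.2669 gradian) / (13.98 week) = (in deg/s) 2.841e-08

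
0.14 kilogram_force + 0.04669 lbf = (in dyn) 1.581e+05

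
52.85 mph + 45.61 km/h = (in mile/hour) 81.19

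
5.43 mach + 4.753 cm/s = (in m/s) 1849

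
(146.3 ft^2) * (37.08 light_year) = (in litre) 4.768e+21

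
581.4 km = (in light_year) 6.145e-11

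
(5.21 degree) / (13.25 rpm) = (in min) 0.001092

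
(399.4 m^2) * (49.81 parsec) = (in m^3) 6.139e+20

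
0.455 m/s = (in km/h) 1.638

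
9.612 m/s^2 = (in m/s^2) 9.612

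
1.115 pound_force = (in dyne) 4.96e+05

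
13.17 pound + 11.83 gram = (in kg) 5.986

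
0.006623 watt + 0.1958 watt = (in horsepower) 0.0002715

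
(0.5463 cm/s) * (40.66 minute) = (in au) 8.909e-11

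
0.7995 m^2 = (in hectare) 7.995e-05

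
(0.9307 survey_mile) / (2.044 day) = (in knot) 0.01649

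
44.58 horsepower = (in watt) 3.324e+04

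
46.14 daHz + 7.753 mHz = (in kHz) 0.4614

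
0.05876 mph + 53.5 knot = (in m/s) 27.55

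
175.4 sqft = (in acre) 0.004027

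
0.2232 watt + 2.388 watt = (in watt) 2.611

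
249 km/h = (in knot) 134.4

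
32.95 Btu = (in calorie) 8309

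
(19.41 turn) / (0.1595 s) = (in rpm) 7302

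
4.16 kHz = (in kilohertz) 4.16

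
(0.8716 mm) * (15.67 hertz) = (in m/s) 0.01366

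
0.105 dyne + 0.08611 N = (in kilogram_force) 0.008781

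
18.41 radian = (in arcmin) 6.329e+04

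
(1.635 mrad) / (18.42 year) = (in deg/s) 1.613e-10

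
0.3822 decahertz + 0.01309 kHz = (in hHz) 0.1691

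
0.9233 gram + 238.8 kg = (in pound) 526.5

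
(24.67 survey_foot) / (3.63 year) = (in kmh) 2.365e-07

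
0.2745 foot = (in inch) 3.294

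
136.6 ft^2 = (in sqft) 136.6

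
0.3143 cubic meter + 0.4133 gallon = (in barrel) 1.987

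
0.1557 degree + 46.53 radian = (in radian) 46.53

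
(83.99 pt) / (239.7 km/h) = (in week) 7.358e-10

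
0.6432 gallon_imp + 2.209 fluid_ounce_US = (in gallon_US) 0.7897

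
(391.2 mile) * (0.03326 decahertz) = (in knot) 4.07e+05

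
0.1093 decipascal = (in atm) 1.079e-07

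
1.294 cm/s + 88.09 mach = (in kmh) 1.08e+05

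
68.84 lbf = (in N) 306.2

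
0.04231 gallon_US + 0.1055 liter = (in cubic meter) 0.0002657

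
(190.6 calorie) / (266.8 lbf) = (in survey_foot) 2.205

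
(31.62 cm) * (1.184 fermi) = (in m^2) 3.744e-16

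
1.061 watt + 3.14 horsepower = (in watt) 2343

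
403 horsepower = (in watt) 3.005e+05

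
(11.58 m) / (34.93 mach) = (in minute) 1.623e-05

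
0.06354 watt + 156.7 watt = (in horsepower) 0.2102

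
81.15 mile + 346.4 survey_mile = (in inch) 2.709e+07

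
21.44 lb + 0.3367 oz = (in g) 9735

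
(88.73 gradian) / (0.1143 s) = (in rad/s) 12.19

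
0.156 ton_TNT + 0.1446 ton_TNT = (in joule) 1.258e+09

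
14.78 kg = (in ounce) 521.3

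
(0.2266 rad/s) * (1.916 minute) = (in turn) 4.146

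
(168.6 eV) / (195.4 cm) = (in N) 1.382e-17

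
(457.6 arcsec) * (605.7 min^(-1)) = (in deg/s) 1.283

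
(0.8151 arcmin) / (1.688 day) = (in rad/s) 1.626e-09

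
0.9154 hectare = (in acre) 2.262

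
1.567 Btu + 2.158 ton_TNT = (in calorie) 2.158e+09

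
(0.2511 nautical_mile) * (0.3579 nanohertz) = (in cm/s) 1.664e-05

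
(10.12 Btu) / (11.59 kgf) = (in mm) 9.394e+04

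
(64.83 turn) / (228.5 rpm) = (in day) 0.000197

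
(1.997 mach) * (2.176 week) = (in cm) 8.949e+10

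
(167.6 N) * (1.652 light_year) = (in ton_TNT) 6.261e+08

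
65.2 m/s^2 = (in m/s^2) 65.2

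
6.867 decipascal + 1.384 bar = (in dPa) 1.384e+06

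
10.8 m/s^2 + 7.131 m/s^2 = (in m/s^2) 17.93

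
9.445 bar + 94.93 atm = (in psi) 1532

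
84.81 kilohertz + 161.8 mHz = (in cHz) 8.481e+06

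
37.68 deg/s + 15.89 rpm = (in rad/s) 2.322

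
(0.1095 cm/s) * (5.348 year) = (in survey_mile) 114.8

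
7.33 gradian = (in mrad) 115.1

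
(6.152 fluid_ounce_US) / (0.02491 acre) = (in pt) 0.005116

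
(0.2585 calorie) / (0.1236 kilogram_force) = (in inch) 35.13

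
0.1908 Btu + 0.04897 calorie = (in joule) 201.5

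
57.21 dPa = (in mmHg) 0.04291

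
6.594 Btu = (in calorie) 1663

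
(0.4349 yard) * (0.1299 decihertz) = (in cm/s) 0.5166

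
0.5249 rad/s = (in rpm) 5.012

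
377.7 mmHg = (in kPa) 50.36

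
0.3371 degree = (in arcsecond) 1214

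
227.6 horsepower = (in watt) 1.697e+05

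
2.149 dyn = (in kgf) 2.191e-06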